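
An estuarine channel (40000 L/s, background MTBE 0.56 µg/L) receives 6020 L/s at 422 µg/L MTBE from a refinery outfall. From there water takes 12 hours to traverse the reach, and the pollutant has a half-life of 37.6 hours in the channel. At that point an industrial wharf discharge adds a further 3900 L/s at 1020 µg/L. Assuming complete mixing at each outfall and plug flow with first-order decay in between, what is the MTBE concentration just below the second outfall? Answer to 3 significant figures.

121 µg/L

After mixing, C = (40000·0.5600 + 6020·422.0) / 46020 = 2563000/46020 = 55.69 µg/L; combined flow 46020 L/s.
Half-life 37.6 h → k = ln 2 / 37.6 = 0.01843 h⁻¹ = 0.4424 d⁻¹.
Applying C = C₀e^(−kt): 55.69 × 0.8015 = 44.64 µg/L.
At the second outfall, C = (46020·44.64 + 3900·1020) / (46020 + 3900) = 120.8 µg/L.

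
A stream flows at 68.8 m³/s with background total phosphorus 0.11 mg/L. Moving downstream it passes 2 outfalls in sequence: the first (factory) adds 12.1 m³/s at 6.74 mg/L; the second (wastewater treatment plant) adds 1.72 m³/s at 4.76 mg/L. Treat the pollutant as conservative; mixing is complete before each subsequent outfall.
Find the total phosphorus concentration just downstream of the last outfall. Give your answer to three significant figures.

1.18 mg/L

Below outfall 1: Q → 80.90 m³/s, C = (68.80·0.1100 + 12.10·6.740)/80.90 = 1.102 mg/L.
Below outfall 2: Q → 82.62 m³/s, C = (80.90·1.102 + 1.720·4.760)/82.62 = 1.178 mg/L.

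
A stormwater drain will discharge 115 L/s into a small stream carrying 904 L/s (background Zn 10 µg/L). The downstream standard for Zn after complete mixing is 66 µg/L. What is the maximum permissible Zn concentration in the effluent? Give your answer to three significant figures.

506 µg/L

At the limit, (Qr·Cr + Qe·Cₑ)/(Qr + Qe) = 66:
Cₑ = (1019·66 − 904.0·10.00) / 115.0 = 506.2 µg/L.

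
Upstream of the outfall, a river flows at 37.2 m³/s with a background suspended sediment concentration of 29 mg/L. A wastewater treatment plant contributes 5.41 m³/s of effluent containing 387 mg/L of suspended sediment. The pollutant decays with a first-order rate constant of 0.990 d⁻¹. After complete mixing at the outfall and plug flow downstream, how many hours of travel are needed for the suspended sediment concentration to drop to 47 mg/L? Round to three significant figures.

11.2 h

After mixing, C = (37.20·29.00 + 5.410·387.0) / 42.61 = 3172/42.61 = 74.45 mg/L.
74.45·exp(−k·t) = 47 → t = ln(74.45/47)/k = 40150 s = 11.15 h.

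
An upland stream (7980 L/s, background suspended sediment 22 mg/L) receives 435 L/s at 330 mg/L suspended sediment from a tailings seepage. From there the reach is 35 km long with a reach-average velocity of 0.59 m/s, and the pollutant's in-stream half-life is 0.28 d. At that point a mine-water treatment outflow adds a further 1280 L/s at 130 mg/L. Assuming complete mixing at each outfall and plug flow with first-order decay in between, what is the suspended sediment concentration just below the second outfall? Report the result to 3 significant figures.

23.2 mg/L

Conservation of mass: C = (7980·22.00 + 435.0·330.0) / 8415 = 319100/8415 = 37.92 mg/L; combined flow 8415 L/s.
Travel time t = 35·1000 / 0.59 = 59320 s = 16.48 h.
Half-life 0.28 d → k = ln 2 / 0.28 = 2.476 d⁻¹.
First-order decay: C = 37.92·exp(−k·t) = 37.92·0.1827 = 6.930 mg/L.
At the second outfall, C = (8415·6.930 + 1280·130.0) / (8415 + 1280) = 23.18 mg/L.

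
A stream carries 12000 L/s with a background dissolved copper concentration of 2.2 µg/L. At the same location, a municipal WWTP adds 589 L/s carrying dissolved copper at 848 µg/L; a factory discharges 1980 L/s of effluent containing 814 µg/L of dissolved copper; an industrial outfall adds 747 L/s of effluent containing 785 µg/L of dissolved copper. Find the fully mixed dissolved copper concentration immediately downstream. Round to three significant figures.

178 µg/L

After mixing, C = (12000·2.200 + 589.0·848.0 + 1980·814.0 + 747.0·785.0) / 15320 = 2724000/15320 = 177.9 µg/L.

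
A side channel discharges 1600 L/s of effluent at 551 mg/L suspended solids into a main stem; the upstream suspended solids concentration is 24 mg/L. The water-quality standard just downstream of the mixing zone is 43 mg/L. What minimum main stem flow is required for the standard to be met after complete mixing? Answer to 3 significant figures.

42800 L/s

Set C_mix = 43: (Q·24.00 + 1600·551.0) / (Q + 1600) = 43
→ Q = 1600·(551.0 − 43)/(43 − 24.00) = 42780 L/s.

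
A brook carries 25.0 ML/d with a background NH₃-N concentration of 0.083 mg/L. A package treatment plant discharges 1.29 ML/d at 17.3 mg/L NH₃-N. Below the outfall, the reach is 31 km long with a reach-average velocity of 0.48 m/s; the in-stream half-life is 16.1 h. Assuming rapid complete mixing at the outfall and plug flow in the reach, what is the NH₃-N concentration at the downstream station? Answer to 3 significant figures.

Mass balance: C = (25.00·0.08300 + 1.290·17.30) / 26.29 = 24.39/26.29 = 0.9278 mg/L.
Travel time t = 31·1000 / 0.48 = 64580 s = 17.94 h.
Half-life 16.1 h → k = ln 2 / 16.1 = 0.04305 h⁻¹ = 1.033 d⁻¹.
First-order decay: C = 0.9278·exp(−k·t) = 0.9278·0.4619 = 0.4286 mg/L.

0.429 mg/L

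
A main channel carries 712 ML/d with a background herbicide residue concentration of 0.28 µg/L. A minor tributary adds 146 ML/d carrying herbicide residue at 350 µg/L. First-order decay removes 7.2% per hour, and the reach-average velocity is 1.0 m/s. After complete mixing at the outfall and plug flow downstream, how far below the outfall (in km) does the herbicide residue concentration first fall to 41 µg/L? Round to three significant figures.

Mass balance: C = (712.0·0.2800 + 146.0·350.0) / 858.0 = 51300/858.0 = 59.79 µg/L.
7.2%/h lost → k = −ln(1 − 0.072) = 0.07472 h⁻¹.
Set 59.79·exp(−k·t) = 41 → t = ln(59.79/41)/k = 18180 s = 5.049 h.
Distance = v·t = 1.0·18180 = 18180 m = 18.18 km.

18.2 km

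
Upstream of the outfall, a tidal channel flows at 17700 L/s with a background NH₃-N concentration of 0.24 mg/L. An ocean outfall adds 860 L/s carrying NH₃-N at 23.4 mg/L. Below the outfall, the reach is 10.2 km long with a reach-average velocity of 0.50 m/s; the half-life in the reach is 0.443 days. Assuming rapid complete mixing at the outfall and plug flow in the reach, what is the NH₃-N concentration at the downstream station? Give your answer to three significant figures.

Conservation of mass: C = (17700·0.2400 + 860.0·23.40) / 18560 = 24370/18560 = 1.313 mg/L.
Travel time t = 10.2·1000 / 0.50 = 20400 s = 5.667 h.
Half-life 0.443 d → k = ln 2 / 0.443 = 1.565 d⁻¹.
Decay over the reach: 1.313·exp(−kt) = 1.313·0.6911 = 0.9075 mg/L.

0.908 mg/L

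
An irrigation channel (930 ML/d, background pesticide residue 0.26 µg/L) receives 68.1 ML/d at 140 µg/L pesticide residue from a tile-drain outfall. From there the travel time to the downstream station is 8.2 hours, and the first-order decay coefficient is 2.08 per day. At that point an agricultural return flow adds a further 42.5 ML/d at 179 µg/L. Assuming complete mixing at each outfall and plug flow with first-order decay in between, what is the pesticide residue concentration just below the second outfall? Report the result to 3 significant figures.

11.9 µg/L

Mixed concentration C = ΣQC/ΣQ = (930.0·0.2600 + 68.10·140.0) / 998.1 = 9776/998.1 = 9.794 µg/L; combined flow 998.1 ML/d.
Decay over the reach: 9.794·exp(−kt) = 9.794·0.4913 = 4.812 µg/L.
Second outfall: C = (998.1·4.812 + 42.50·179.0)/1041 = 11.93 µg/L.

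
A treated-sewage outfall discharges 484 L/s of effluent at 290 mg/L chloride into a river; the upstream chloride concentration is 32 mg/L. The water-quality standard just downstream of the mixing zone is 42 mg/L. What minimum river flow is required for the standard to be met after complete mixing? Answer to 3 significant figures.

Set C_mix = 42: (Q·32.00 + 484.0·290.0) / (Q + 484.0) = 42
→ Q = 484.0·(290.0 − 42)/(42 − 32.00) = 12000 L/s.

12000 L/s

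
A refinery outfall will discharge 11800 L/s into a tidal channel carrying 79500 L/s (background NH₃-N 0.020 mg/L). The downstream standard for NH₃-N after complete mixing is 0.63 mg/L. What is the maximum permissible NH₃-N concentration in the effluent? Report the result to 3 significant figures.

At the limit, (Qr·Cr + Qe·Cₑ)/(Qr + Qe) = 0.63:
Cₑ = (91300·0.63 − 79500·0.02000) / 11800 = 4.740 mg/L.

4.74 mg/L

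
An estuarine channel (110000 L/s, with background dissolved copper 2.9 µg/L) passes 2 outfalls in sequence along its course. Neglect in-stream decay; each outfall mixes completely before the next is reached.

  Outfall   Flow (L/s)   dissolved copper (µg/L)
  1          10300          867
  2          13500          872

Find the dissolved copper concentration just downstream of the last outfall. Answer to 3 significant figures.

157 µg/L

Below outfall 1: Q → 120300 L/s, C = (110000·2.900 + 10300·867.0)/120300 = 76.88 µg/L.
Below outfall 2: Q → 133800 L/s, C = (120300·76.88 + 13500·872.0)/133800 = 157.1 µg/L.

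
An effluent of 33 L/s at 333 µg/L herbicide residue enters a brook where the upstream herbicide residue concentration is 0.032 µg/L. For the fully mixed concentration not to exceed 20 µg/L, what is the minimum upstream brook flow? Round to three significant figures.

517 L/s

Set C_mix = 20: (Q·0.03200 + 33.00·333.0) / (Q + 33.00) = 20
→ Q = 33.00·(333.0 − 20)/(20 − 0.03200) = 517.3 L/s.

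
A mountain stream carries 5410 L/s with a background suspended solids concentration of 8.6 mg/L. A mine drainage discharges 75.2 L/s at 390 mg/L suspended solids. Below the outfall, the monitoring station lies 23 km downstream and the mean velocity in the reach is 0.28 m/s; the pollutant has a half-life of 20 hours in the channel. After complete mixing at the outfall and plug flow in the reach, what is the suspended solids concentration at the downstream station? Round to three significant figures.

6.27 mg/L

Flow-weighted average: C = (5410·8.600 + 75.20·390.0) / 5485 = 75850/5485 = 13.83 mg/L.
Travel time t = 23·1000 / 0.28 = 82140 s = 22.82 h.
Half-life 20 h → k = ln 2 / 20 = 0.03466 h⁻¹ = 0.8318 d⁻¹.
After decay, C = 13.83 × e^(−kt) = 13.83 × 0.4535 = 6.271 mg/L.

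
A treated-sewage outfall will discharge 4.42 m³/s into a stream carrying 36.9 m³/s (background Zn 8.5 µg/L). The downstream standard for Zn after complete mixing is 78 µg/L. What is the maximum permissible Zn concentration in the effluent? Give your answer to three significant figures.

At the limit, (Qr·Cr + Qe·Cₑ)/(Qr + Qe) = 78:
Cₑ = (41.32·78 − 36.90·8.500) / 4.420 = 658.2 µg/L.

658 µg/L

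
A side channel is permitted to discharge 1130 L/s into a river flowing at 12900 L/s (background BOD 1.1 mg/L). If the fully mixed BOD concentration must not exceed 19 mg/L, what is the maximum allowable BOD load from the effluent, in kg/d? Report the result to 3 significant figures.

Mass balance at the limit: 12900·1.100 + 1130·Cₑ = 14030·19 → Cₑ = 223.3 mg/L.
1130 L/s = 1.130 m³/s. Load = 1.130 m³/s × 223.3 g/m³ × 86 400 s/d = 21810 kg/d.

21800 kg/d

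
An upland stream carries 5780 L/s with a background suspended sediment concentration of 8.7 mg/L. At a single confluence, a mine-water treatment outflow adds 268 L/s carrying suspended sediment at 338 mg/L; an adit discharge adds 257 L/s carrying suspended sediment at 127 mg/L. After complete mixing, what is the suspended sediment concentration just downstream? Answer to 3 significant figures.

Mass balance: C = (5780·8.700 + 268.0·338.0 + 257.0·127.0) / 6305 = 173500/6305 = 27.52 mg/L.

27.5 mg/L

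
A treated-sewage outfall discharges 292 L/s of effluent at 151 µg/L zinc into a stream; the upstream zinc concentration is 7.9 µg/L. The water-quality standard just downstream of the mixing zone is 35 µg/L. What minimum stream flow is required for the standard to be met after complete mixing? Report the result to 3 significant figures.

1250 L/s

Set C_mix = 35: (Q·7.900 + 292.0·151.0) / (Q + 292.0) = 35
→ Q = 292.0·(151.0 − 35)/(35 − 7.900) = 1250 L/s.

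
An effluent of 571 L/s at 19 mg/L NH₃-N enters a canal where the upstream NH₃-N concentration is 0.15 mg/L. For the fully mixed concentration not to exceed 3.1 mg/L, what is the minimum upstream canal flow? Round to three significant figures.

Set C_mix = 3.1: (Q·0.1500 + 571.0·19.00) / (Q + 571.0) = 3.1
→ Q = 571.0·(19.00 − 3.1)/(3.1 − 0.1500) = 3078 L/s.

3080 L/s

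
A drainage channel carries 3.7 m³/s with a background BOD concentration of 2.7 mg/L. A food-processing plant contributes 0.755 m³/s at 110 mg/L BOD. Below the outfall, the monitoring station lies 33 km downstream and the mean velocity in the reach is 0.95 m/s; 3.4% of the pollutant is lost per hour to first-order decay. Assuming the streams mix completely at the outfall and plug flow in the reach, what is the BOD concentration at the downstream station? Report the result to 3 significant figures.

After mixing, C = (3.700·2.700 + 0.7550·110.0) / 4.455 = 93.04/4.455 = 20.88 mg/L.
Travel time t = 33·1000 / 0.95 = 34740 s = 9.649 h.
3.4%/h lost → k = −ln(1 − 0.034) = 0.03459 h⁻¹.
Decay over the reach: 20.88·exp(−kt) = 20.88·0.7162 = 14.96 mg/L.

15.0 mg/L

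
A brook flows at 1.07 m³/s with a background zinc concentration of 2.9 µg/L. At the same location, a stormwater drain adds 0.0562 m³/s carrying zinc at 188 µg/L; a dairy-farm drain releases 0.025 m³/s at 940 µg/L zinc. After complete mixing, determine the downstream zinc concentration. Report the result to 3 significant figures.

32.3 µg/L

After mixing, C = (1.070·2.900 + 0.05620·188.0 + 0.02500·940.0) / 1.151 = 37.17/1.151 = 32.29 µg/L.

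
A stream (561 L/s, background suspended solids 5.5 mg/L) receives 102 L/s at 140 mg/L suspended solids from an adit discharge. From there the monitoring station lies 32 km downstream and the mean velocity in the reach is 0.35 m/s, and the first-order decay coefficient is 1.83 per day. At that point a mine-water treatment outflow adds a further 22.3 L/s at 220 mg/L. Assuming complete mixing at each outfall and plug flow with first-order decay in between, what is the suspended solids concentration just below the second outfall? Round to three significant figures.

After mixing, C = (561.0·5.500 + 102.0·140.0) / 663.0 = 17370/663.0 = 26.19 mg/L; combined flow 663.0 L/s.
Travel time t = 32·1000 / 0.35 = 91430 s = 25.40 h.
Decay over the reach: 26.19·exp(−kt) = 26.19·0.1442 = 3.777 mg/L.
At the second outfall, C = (663.0·3.777 + 22.30·220.0) / (663.0 + 22.30) = 10.81 mg/L.

10.8 mg/L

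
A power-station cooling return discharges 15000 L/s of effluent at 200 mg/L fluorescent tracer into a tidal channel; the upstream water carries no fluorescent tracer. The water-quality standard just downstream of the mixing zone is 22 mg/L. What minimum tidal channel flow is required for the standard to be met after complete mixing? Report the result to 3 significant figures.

121000 L/s

Set C_mix = 22: (Q·0 + 15000·200.0) / (Q + 15000) = 22
→ Q = 15000·(200.0 − 22)/(22 − 0) = 121400 L/s.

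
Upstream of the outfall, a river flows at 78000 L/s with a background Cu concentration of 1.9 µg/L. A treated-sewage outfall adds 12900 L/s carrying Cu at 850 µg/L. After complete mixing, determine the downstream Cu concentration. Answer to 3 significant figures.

122 µg/L

After mixing, C = (78000·1.900 + 12900·850.0) / 90900 = 11110000/90900 = 122.3 µg/L.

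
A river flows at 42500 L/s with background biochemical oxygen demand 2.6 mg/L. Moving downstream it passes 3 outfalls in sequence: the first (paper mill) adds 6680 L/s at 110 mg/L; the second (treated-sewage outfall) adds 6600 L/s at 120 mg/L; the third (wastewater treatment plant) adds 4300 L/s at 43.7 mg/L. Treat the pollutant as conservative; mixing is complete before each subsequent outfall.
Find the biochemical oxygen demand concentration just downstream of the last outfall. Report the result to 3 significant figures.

Outfall 1: combined Q = 49180 L/s; C = (42500·2.600 + 6680·110.0)/49180 = 17.19 mg/L.
Outfall 2: combined Q = 55780 L/s; C = (49180·17.19 + 6600·120.0)/55780 = 29.35 mg/L.
Outfall 3: combined Q = 60080 L/s; C = (55780·29.35 + 4300·43.70)/60080 = 30.38 mg/L.

30.4 mg/L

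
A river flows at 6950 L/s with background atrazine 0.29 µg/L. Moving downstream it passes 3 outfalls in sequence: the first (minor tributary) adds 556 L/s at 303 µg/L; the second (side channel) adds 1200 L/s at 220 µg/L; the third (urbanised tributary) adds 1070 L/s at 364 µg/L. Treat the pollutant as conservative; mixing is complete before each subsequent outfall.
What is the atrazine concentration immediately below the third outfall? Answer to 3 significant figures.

Outfall 1: combined Q = 7506 L/s; C = (6950·0.2900 + 556.0·303.0)/7506 = 22.71 µg/L.
Outfall 2: combined Q = 8706 L/s; C = (7506·22.71 + 1200·220.0)/8706 = 49.91 µg/L.
Outfall 3: combined Q = 9776 L/s; C = (8706·49.91 + 1070·364.0)/9776 = 84.28 µg/L.

84.3 µg/L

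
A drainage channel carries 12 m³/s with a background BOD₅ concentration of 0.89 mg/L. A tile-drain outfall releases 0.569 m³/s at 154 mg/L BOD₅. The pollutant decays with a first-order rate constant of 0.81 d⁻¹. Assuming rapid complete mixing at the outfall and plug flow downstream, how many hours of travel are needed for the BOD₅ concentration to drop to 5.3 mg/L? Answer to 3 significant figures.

11.5 h

Mixed concentration C = ΣQC/ΣQ = (12.00·0.8900 + 0.5690·154.0) / 12.57 = 98.31/12.57 = 7.821 mg/L.
7.821·exp(−k·t) = 5.3 → t = ln(7.821/5.3)/k = 41510 s = 11.53 h.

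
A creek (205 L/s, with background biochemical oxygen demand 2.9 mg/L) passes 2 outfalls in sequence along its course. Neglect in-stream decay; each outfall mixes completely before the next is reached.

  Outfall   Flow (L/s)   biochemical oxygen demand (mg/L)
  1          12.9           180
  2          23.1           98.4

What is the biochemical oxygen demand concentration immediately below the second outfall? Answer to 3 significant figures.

21.5 mg/L

After outfall 1: Q = 205.0 + 12.90 = 217.9 L/s; C = (205.0·2.900 + 12.90·180.0)/217.9 = 13.38 mg/L.
After outfall 2: Q = 217.9 + 23.10 = 241.0 L/s; C = (217.9·13.38 + 23.10·98.40)/241.0 = 21.53 mg/L.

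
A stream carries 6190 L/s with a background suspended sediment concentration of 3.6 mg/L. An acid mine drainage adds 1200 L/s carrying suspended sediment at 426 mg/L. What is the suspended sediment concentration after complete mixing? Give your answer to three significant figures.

72.2 mg/L

After mixing, C = (6190·3.600 + 1200·426.0) / 7390 = 533500/7390 = 72.19 mg/L.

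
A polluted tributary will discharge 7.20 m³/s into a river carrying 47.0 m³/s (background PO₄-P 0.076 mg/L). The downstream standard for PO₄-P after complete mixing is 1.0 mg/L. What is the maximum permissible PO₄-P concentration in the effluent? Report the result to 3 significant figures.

7.03 mg/L

At the limit, (Qr·Cr + Qe·Cₑ)/(Qr + Qe) = 1.0:
Cₑ = (54.20·1.0 − 47.00·0.07600) / 7.200 = 7.032 mg/L.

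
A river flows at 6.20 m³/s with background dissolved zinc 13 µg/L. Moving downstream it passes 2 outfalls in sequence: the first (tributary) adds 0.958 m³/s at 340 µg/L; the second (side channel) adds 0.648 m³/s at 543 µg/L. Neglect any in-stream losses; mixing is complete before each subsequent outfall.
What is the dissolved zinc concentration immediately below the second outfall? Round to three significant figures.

Below outfall 1: Q → 7.158 m³/s, C = (6.200·13.00 + 0.9580·340.0)/7.158 = 56.76 µg/L.
Below outfall 2: Q → 7.806 m³/s, C = (7.158·56.76 + 0.6480·543.0)/7.806 = 97.13 µg/L.

97.1 µg/L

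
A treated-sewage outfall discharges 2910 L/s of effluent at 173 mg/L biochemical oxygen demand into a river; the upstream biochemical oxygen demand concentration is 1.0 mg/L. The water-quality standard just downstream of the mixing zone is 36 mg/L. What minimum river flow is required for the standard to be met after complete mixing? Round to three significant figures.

Set C_mix = 36: (Q·1.000 + 2910·173.0) / (Q + 2910) = 36
→ Q = 2910·(173.0 − 36)/(36 − 1.000) = 11390 L/s.

11400 L/s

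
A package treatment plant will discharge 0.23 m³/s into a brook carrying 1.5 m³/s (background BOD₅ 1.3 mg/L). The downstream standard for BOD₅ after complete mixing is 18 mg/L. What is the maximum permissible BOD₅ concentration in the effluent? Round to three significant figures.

127 mg/L

At the limit, (Qr·Cr + Qe·Cₑ)/(Qr + Qe) = 18:
Cₑ = (1.730·18 − 1.500·1.300) / 0.2300 = 126.9 mg/L.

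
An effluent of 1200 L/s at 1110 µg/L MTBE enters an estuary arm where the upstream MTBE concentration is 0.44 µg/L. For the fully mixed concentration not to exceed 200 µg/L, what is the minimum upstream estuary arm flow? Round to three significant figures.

5470 L/s

Set C_mix = 200: (Q·0.4400 + 1200·1110) / (Q + 1200) = 200
→ Q = 1200·(1110 − 200)/(200 − 0.4400) = 5472 L/s.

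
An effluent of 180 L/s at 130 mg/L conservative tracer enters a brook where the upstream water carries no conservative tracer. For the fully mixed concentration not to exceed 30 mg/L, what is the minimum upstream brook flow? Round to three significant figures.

600 L/s

Set C_mix = 30: (Q·0 + 180.0·130.0) / (Q + 180.0) = 30
→ Q = 180.0·(130.0 − 30)/(30 − 0) = 600.0 L/s.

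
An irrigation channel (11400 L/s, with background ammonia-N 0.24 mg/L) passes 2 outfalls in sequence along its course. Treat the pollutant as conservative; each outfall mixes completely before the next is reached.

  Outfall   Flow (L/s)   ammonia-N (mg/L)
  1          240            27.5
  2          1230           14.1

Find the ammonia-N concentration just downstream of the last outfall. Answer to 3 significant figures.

2.07 mg/L

Below outfall 1: Q → 11640 L/s, C = (11400·0.2400 + 240.0·27.50)/11640 = 0.8021 mg/L.
Below outfall 2: Q → 12870 L/s, C = (11640·0.8021 + 1230·14.10)/12870 = 2.073 mg/L.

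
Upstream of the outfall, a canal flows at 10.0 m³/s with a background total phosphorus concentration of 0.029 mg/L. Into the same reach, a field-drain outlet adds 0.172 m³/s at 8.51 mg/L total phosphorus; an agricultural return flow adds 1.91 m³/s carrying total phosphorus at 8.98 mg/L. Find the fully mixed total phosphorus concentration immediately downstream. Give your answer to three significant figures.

After mixing, C = (10.00·0.02900 + 0.1720·8.510 + 1.910·8.980) / 12.08 = 18.91/12.08 = 1.565 mg/L.

1.56 mg/L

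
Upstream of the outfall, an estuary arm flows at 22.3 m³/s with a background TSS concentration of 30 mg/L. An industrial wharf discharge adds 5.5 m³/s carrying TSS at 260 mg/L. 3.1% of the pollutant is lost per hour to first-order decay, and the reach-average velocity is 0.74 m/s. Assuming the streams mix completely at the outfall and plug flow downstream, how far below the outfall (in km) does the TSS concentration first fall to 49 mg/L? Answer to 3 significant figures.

Mass balance: C = (22.30·30.00 + 5.500·260.0) / 27.80 = 2099/27.80 = 75.50 mg/L.
3.1%/h lost → k = −ln(1 − 0.031) = 0.03149 h⁻¹.
Set 75.50·exp(−k·t) = 49 → t = ln(75.50/49)/k = 49430 s = 13.73 h.
Distance = v·t = 0.74·49430 = 36580 m = 36.58 km.

36.6 km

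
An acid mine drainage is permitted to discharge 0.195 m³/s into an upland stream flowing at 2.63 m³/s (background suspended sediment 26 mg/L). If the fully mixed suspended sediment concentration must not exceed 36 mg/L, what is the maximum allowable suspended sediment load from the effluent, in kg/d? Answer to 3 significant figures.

2880 kg/d

Mass balance at the limit: 2.630·26.00 + 0.1950·Cₑ = 2.825·36 → Cₑ = 170.9 mg/L.
Load = 0.1950 m³/s × 170.9 g/m³ × 86 400 s/d = 2879 kg/d.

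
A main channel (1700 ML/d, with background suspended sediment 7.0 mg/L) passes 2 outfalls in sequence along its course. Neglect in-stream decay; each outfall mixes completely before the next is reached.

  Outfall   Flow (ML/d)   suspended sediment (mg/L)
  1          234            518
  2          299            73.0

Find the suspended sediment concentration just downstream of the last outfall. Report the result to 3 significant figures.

After outfall 1: Q = 1700 + 234.0 = 1934 ML/d; C = (1700·7.000 + 234.0·518.0)/1934 = 68.83 mg/L.
After outfall 2: Q = 1934 + 299.0 = 2233 ML/d; C = (1934·68.83 + 299.0·73.00)/2233 = 69.39 mg/L.

69.4 mg/L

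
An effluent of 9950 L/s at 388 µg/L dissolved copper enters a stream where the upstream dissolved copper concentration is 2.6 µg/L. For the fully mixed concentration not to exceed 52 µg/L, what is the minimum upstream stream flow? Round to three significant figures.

Set C_mix = 52: (Q·2.600 + 9950·388.0) / (Q + 9950) = 52
→ Q = 9950·(388.0 − 52)/(52 − 2.600) = 67680 L/s.

67700 L/s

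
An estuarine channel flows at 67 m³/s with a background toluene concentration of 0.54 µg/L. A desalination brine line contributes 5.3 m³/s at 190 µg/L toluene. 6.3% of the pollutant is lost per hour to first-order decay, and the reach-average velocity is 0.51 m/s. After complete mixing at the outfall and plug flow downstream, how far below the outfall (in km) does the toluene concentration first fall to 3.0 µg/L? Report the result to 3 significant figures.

44.3 km

Flow-weighted average: C = (67.00·0.5400 + 5.300·190.0) / 72.30 = 1043/72.30 = 14.43 µg/L.
6.3%/h lost → k = −ln(1 − 0.063) = 0.06507 h⁻¹.
Set 14.43·exp(−k·t) = 3.0 → t = ln(14.43/3.0)/k = 86890 s = 24.14 h.
Distance = v·t = 0.51·86890 = 44310 m = 44.31 km.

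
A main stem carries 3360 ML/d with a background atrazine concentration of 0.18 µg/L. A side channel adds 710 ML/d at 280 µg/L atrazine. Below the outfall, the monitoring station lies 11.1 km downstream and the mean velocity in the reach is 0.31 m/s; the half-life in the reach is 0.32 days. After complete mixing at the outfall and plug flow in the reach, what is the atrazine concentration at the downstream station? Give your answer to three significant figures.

Mixed concentration C = ΣQC/ΣQ = (3360·0.1800 + 710.0·280.0) / 4070 = 199400/4070 = 48.99 µg/L.
Travel time t = 11.1·1000 / 0.31 = 35810 s = 9.946 h.
Half-life 0.32 d → k = ln 2 / 0.32 = 2.166 d⁻¹.
Decay over the reach: 48.99·exp(−kt) = 48.99·0.4075 = 19.97 µg/L.

20.0 µg/L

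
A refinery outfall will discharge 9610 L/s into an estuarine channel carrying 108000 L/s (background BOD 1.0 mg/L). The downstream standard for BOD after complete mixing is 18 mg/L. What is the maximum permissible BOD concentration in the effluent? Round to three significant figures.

At the limit, (Qr·Cr + Qe·Cₑ)/(Qr + Qe) = 18:
Cₑ = (117600·18 − 108000·1.000) / 9610 = 209.1 mg/L.

209 mg/L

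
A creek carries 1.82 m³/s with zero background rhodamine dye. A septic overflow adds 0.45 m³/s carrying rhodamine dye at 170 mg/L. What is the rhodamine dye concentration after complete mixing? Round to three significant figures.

33.7 mg/L

Mass balance: C = (1.820·0 + 0.4500·170.0) / 2.270 = 76.50/2.270 = 33.70 mg/L.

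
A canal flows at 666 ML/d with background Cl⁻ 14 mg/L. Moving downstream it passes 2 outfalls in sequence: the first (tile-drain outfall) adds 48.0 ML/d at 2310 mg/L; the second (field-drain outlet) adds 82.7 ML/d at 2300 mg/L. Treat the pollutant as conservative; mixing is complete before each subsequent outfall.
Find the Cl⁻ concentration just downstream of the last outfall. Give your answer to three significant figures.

390 mg/L

After outfall 1: Q = 666.0 + 48.00 = 714.0 ML/d; C = (666.0·14.00 + 48.00·2310)/714.0 = 168.4 mg/L.
After outfall 2: Q = 714.0 + 82.70 = 796.7 ML/d; C = (714.0·168.4 + 82.70·2300)/796.7 = 389.6 mg/L.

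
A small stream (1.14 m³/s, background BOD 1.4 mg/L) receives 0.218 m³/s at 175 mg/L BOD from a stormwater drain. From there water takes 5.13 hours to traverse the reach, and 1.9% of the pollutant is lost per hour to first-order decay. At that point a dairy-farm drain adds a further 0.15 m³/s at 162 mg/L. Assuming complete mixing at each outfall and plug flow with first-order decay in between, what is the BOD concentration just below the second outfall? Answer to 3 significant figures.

40.0 mg/L

Flow-weighted average: C = (1.140·1.400 + 0.2180·175.0) / 1.358 = 39.75/1.358 = 29.27 mg/L; combined flow 1.358 m³/s.
1.9%/h lost → k = −ln(1 − 0.019) = 0.01918 h⁻¹.
Decay over the reach: 29.27·exp(−kt) = 29.27·0.9063 = 26.53 mg/L.
At the second outfall, C = (1.358·26.53 + 0.1500·162.0) / (1.358 + 0.1500) = 40.00 mg/L.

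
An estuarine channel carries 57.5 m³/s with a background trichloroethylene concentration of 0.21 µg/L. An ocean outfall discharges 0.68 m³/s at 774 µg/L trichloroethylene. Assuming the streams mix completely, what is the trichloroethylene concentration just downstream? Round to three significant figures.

Flow-weighted average: C = (57.50·0.2100 + 0.6800·774.0) / 58.18 = 538.4/58.18 = 9.254 µg/L.

9.25 µg/L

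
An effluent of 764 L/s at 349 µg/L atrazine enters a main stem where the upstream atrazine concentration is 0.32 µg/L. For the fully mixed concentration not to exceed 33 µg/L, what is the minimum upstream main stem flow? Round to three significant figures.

Set C_mix = 33: (Q·0.3200 + 764.0·349.0) / (Q + 764.0) = 33
→ Q = 764.0·(349.0 − 33)/(33 − 0.3200) = 7388 L/s.

7390 L/s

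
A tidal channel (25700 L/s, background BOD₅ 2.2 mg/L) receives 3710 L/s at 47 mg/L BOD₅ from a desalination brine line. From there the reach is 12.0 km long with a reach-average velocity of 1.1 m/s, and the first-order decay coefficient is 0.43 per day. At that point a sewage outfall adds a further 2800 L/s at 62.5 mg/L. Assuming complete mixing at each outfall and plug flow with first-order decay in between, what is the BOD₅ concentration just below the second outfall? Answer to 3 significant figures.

Mixed concentration C = ΣQC/ΣQ = (25700·2.200 + 3710·47.00) / 29410 = 230900/29410 = 7.851 mg/L; combined flow 29410 L/s.
Travel time t = 12.0·1000 / 1.1 = 10910 s = 3.030 h.
After decay, C = 7.851 × e^(−kt) = 7.851 × 0.9472 = 7.437 mg/L.
Second outfall: C = (29410·7.437 + 2800·62.50)/32210 = 12.22 mg/L.

12.2 mg/L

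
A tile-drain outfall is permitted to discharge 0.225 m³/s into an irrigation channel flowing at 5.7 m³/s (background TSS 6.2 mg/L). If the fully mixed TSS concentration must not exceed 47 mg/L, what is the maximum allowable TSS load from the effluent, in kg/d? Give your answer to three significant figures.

21000 kg/d

Mass balance at the limit: 5.700·6.200 + 0.2250·Cₑ = 5.925·47 → Cₑ = 1081 mg/L.
Load = 0.2250 m³/s × 1081 g/m³ × 86 400 s/d = 21010 kg/d.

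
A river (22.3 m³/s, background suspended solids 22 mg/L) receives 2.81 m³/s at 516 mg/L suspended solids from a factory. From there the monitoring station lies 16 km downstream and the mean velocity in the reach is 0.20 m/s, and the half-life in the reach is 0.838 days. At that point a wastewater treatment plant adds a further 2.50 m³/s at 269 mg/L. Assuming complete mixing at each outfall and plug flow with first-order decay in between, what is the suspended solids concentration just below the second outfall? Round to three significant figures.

57.0 mg/L

After mixing, C = (22.30·22.00 + 2.810·516.0) / 25.11 = 1941/25.11 = 77.28 mg/L; combined flow 25.11 m³/s.
Travel time t = 16·1000 / 0.20 = 80000 s = 22.22 h.
Half-life 0.838 d → k = ln 2 / 0.838 = 0.8271 d⁻¹.
First-order decay: C = 77.28·exp(−k·t) = 77.28·0.4649 = 35.93 mg/L.
At the second outfall, C = (25.11·35.93 + 2.500·269.0) / (25.11 + 2.500) = 57.03 mg/L.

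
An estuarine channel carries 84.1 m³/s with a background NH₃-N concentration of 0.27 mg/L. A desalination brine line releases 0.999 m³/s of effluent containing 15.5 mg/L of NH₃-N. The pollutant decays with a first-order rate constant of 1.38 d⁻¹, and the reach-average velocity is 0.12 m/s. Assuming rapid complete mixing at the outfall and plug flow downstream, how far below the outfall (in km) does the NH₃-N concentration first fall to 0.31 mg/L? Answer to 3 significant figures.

2.78 km

Mass balance: C = (84.10·0.2700 + 0.9990·15.50) / 85.10 = 38.19/85.10 = 0.4488 mg/L.
Set 0.4488·exp(−k·t) = 0.31 → t = ln(0.4488/0.31)/k = 23160 s = 6.434 h.
Distance = v·t = 0.12·23160 = 2780 m = 2.780 km.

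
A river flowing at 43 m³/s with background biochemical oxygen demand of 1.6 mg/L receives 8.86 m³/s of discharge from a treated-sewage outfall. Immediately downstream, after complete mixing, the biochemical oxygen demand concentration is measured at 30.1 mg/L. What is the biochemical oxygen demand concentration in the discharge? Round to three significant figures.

Mass balance: 43.00·1.600 + 8.860·Cₑ = 51.86·30.10
→ Cₑ = (51.86·30.10 − 43.00·1.600) / 8.860 = 168.4 mg/L.

168 mg/L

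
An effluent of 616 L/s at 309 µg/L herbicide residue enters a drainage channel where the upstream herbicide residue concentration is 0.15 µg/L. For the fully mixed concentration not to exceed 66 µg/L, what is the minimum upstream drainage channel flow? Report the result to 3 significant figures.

2270 L/s

Set C_mix = 66: (Q·0.1500 + 616.0·309.0) / (Q + 616.0) = 66
→ Q = 616.0·(309.0 − 66)/(66 − 0.1500) = 2273 L/s.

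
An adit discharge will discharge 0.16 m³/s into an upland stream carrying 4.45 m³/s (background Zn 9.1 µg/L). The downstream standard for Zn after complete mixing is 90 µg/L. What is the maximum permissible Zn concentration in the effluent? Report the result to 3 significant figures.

2340 µg/L

At the limit, (Qr·Cr + Qe·Cₑ)/(Qr + Qe) = 90:
Cₑ = (4.610·90 − 4.450·9.100) / 0.1600 = 2340 µg/L.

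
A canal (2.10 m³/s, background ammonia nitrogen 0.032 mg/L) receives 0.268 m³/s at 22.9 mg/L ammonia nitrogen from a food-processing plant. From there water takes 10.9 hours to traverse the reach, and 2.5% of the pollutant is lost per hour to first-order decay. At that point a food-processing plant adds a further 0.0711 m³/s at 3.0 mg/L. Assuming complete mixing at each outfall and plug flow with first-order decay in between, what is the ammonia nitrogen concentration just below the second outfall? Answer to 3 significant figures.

Flow-weighted average: C = (2.100·0.03200 + 0.2680·22.90) / 2.368 = 6.204/2.368 = 2.620 mg/L; combined flow 2.368 m³/s.
2.5%/h lost → k = −ln(1 − 0.025) = 0.02532 h⁻¹.
After decay, C = 2.620 × e^(−kt) = 2.620 × 0.7588 = 1.988 mg/L.
Second outfall: C = (2.368·1.988 + 0.07110·3.000)/2.439 = 2.018 mg/L.

2.02 mg/L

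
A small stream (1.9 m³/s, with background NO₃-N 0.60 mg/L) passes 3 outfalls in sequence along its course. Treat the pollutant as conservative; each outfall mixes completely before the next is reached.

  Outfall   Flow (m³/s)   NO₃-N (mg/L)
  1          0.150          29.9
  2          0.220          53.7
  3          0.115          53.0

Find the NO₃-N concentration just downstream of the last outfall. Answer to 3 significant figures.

Below outfall 1: Q → 2.050 m³/s, C = (1.900·0.6000 + 0.1500·29.90)/2.050 = 2.744 mg/L.
Below outfall 2: Q → 2.270 m³/s, C = (2.050·2.744 + 0.2200·53.70)/2.270 = 7.682 mg/L.
Below outfall 3: Q → 2.385 m³/s, C = (2.270·7.682 + 0.1150·53.00)/2.385 = 9.868 mg/L.

9.87 mg/L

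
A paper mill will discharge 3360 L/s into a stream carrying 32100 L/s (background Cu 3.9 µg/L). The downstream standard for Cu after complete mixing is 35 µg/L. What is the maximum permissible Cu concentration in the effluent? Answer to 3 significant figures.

At the limit, (Qr·Cr + Qe·Cₑ)/(Qr + Qe) = 35:
Cₑ = (35460·35 − 32100·3.900) / 3360 = 332.1 µg/L.

332 µg/L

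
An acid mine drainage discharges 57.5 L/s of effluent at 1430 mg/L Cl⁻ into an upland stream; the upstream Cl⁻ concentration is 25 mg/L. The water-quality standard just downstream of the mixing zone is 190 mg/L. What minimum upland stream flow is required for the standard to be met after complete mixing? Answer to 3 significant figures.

Set C_mix = 190: (Q·25.00 + 57.50·1430) / (Q + 57.50) = 190
→ Q = 57.50·(1430 − 190)/(190 − 25.00) = 432.1 L/s.

432 L/s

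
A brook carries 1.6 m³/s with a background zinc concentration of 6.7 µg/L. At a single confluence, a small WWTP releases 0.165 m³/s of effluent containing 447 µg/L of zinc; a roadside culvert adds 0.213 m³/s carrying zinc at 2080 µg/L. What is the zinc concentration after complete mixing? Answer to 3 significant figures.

Mass balance: C = (1.600·6.700 + 0.1650·447.0 + 0.2130·2080) / 1.978 = 527.5/1.978 = 266.7 µg/L.

267 µg/L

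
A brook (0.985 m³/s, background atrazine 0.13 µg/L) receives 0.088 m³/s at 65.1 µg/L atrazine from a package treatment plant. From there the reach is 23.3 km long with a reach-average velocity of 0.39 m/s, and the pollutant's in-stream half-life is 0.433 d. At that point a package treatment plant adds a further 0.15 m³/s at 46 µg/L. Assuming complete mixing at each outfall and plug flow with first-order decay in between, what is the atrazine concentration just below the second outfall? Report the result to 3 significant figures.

After mixing, C = (0.9850·0.1300 + 0.08800·65.10) / 1.073 = 5.857/1.073 = 5.458 µg/L; combined flow 1.073 m³/s.
Travel time t = 23.3·1000 / 0.39 = 59740 s = 16.60 h.
Half-life 0.433 d → k = ln 2 / 0.433 = 1.601 d⁻¹.
After decay, C = 5.458 × e^(−kt) = 5.458 × 0.3306 = 1.804 µg/L.
Second outfall: C = (1.073·1.804 + 0.1500·46.00)/1.223 = 7.225 µg/L.

7.22 µg/L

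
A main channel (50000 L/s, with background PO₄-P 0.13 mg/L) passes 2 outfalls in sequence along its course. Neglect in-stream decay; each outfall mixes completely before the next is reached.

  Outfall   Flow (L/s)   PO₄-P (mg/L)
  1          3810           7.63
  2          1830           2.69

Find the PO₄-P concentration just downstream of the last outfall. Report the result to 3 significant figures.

After outfall 1: Q = 50000 + 3810 = 53810 L/s; C = (50000·0.1300 + 3810·7.630)/53810 = 0.6610 mg/L.
After outfall 2: Q = 53810 + 1830 = 55640 L/s; C = (53810·0.6610 + 1830·2.690)/55640 = 0.7278 mg/L.

0.728 mg/L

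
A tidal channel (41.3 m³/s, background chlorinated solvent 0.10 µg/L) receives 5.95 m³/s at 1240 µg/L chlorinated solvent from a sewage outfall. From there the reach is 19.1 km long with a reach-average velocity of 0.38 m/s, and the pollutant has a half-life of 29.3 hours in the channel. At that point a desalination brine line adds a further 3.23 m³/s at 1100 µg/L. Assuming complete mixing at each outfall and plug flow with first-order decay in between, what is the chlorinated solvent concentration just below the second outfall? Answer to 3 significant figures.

Mass balance: C = (41.30·0.1000 + 5.950·1240) / 47.25 = 7382/47.25 = 156.2 µg/L; combined flow 47.25 m³/s.
Travel time t = 19.1·1000 / 0.38 = 50260 s = 13.96 h.
Half-life 29.3 h → k = ln 2 / 29.3 = 0.02366 h⁻¹ = 0.5678 d⁻¹.
Applying C = C₀e^(−kt): 156.2 × 0.7187 = 112.3 µg/L.
Second outfall: C = (47.25·112.3 + 3.230·1100)/50.48 = 175.5 µg/L.

175 µg/L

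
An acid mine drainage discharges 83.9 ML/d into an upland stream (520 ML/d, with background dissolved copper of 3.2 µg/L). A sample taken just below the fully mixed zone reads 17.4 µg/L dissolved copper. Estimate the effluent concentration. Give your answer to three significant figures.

Mass balance: 520.0·3.200 + 83.90·Cₑ = 603.9·17.40
→ Cₑ = (603.9·17.40 − 520.0·3.200) / 83.90 = 105.4 µg/L.

105 µg/L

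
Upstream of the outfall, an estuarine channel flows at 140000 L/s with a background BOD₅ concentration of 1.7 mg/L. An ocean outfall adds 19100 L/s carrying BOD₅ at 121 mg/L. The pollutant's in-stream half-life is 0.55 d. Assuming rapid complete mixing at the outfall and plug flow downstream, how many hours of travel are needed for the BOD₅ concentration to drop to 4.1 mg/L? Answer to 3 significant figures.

26.0 h

After mixing, C = (140000·1.700 + 19100·121.0) / 159100 = 2549000/159100 = 16.02 mg/L.
Half-life 0.55 d → k = ln 2 / 0.55 = 1.260 d⁻¹.
16.02·exp(−k·t) = 4.1 → t = ln(16.02/4.1)/k = 93440 s = 25.96 h.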